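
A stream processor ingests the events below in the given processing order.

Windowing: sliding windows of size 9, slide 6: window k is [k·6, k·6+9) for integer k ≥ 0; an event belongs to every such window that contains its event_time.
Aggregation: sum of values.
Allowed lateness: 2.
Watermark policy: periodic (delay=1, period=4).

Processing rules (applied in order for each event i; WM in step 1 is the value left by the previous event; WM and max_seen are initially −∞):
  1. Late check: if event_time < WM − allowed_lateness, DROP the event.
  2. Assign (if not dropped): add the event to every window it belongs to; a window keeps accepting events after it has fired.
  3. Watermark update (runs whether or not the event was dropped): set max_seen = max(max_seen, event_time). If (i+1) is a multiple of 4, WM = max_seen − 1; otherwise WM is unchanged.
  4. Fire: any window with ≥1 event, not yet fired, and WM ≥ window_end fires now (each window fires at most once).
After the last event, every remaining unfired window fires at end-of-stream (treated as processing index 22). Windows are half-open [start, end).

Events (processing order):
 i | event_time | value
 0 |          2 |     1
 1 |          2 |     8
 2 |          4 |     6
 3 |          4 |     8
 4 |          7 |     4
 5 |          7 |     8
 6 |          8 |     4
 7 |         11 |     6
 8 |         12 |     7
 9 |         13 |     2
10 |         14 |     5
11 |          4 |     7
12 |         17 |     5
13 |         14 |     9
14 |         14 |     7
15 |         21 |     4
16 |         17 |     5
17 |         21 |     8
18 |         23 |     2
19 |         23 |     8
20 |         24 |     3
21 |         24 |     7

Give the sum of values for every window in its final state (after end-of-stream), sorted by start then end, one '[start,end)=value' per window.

i=0 t=2 v=1: → [0,9); WM=−∞
i=1 t=2 v=8: → [0,9); WM=−∞
i=2 t=4 v=6: → [0,9); WM=−∞
i=3 t=4 v=8: → [0,9); WM=3
i=4 t=7 v=4: → [6,15),[0,9); WM=3
i=5 t=7 v=8: → [6,15),[0,9); WM=3
i=6 t=8 v=4: → [6,15),[0,9); WM=3
i=7 t=11 v=6: → [6,15); WM=10; [0,9) fires=39
i=8 t=12 v=7: → [12,21),[6,15); WM=10
i=9 t=13 v=2: → [12,21),[6,15); WM=10
i=10 t=14 v=5: → [12,21),[6,15); WM=10
i=11 t=4 v=7: DROP (t<10-2); WM=13
i=12 t=17 v=5: → [12,21); WM=13
i=13 t=14 v=9: → [12,21),[6,15); WM=13
i=14 t=14 v=7: → [12,21),[6,15); WM=13
i=15 t=21 v=4: → [18,27); WM=20; [6,15) fires=52
i=16 t=17 v=5: DROP (t<20-2); WM=20
i=17 t=21 v=8: → [18,27); WM=20
i=18 t=23 v=2: → [18,27); WM=20
i=19 t=23 v=8: → [18,27); WM=22; [12,21) fires=35
i=20 t=24 v=3: → [24,33),[18,27); WM=22
i=21 t=24 v=7: → [24,33),[18,27); WM=22

[0,9)=39 [6,15)=52 [12,21)=35 [18,27)=32 [24,33)=10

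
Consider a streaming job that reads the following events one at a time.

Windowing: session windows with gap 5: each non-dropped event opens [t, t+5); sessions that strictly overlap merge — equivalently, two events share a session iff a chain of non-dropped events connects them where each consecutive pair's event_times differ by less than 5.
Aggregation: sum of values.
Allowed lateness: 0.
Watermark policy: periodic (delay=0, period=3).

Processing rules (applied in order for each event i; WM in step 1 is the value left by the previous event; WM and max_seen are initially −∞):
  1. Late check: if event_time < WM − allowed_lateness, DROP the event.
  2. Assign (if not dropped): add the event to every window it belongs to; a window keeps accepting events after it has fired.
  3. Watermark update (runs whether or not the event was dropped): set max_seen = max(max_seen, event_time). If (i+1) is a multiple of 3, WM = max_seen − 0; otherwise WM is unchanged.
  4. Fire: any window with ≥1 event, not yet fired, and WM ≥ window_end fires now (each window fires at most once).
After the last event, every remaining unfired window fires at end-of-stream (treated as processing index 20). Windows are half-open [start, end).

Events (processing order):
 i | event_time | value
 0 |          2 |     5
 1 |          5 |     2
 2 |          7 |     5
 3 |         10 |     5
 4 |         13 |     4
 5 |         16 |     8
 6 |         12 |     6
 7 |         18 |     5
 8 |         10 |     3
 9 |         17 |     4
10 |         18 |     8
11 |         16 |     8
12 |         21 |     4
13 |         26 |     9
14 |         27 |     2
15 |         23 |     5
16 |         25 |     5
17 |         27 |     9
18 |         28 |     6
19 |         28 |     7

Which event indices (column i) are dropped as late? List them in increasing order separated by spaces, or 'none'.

6 8 9 11 15 16

i=0 t=2 v=5: → [2,7); WM=−∞
i=1 t=5 v=2: → [2,10); WM=−∞
i=2 t=7 v=5: → [2,12); WM=7
i=3 t=10 v=5: → [2,15); WM=7
i=4 t=13 v=4: → [2,18); WM=7
i=5 t=16 v=8: → [2,21); WM=16
i=6 t=12 v=6: DROP (t<16-0); WM=16
i=7 t=18 v=5: → [2,23); WM=16
i=8 t=10 v=3: DROP (t<16-0); WM=18
i=9 t=17 v=4: DROP (t<18-0); WM=18
i=10 t=18 v=8: → [2,23); WM=18
i=11 t=16 v=8: DROP (t<18-0); WM=18
i=12 t=21 v=4: → [2,26); WM=18
i=13 t=26 v=9: → [26,31); WM=18
i=14 t=27 v=2: → [26,32); WM=27
i=15 t=23 v=5: DROP (t<27-0); WM=27
i=16 t=25 v=5: DROP (t<27-0); WM=27
i=17 t=27 v=9: → [26,32); WM=27
i=18 t=28 v=6: → [26,33); WM=27
i=19 t=28 v=7: → [26,33); WM=27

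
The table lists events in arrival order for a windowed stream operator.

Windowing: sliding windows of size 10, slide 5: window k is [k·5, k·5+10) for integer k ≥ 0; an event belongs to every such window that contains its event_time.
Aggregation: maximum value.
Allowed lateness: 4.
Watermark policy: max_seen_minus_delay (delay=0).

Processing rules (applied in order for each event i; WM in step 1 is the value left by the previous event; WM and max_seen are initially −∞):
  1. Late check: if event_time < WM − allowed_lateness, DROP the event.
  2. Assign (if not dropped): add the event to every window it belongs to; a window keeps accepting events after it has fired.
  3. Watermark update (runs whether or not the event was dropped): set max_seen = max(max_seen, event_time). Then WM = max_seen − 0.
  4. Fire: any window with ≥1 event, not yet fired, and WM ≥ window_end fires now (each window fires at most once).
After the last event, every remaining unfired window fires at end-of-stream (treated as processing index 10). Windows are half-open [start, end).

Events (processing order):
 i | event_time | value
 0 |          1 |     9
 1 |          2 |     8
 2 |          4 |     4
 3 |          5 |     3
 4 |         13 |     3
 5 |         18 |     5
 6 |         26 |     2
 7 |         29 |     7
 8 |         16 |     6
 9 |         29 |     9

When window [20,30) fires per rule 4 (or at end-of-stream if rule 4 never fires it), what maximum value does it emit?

9

i=0 t=1 v=9: → [0,10); WM=1
i=1 t=2 v=8: → [0,10); WM=2
i=2 t=4 v=4: → [0,10); WM=4
i=3 t=5 v=3: → [5,15),[0,10); WM=5
i=4 t=13 v=3: → [10,20),[5,15); WM=13; [0,10) fires=9
i=5 t=18 v=5: → [15,25),[10,20); WM=18; [5,15) fires=3
i=6 t=26 v=2: → [25,35),[20,30); WM=26; [10,20) fires=5 [15,25) fires=5
i=7 t=29 v=7: → [25,35),[20,30); WM=29
i=8 t=16 v=6: DROP (t<29-4); WM=29
i=9 t=29 v=9: → [25,35),[20,30); WM=29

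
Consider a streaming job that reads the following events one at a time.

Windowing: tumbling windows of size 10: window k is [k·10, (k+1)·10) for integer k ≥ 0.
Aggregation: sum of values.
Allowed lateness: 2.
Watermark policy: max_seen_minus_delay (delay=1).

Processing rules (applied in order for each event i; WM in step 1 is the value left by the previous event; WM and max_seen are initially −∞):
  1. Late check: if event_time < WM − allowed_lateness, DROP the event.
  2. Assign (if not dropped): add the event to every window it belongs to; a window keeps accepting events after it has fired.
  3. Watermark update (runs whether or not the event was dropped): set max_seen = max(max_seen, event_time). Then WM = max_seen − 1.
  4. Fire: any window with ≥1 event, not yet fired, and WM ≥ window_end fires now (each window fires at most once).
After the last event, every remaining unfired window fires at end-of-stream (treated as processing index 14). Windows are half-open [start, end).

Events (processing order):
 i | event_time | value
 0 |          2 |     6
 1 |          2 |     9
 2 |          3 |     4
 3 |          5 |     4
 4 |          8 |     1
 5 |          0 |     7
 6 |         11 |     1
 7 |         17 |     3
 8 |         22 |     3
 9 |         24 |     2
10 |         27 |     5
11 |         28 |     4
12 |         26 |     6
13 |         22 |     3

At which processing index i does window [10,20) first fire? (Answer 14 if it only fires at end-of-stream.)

8

i=0 t=2 v=6: → [0,10); WM=1
i=1 t=2 v=9: → [0,10); WM=1
i=2 t=3 v=4: → [0,10); WM=2
i=3 t=5 v=4: → [0,10); WM=4
i=4 t=8 v=1: → [0,10); WM=7
i=5 t=0 v=7: DROP (t<7-2); WM=7
i=6 t=11 v=1: → [10,20); WM=10; [0,10) fires=24
i=7 t=17 v=3: → [10,20); WM=16
i=8 t=22 v=3: → [20,30); WM=21; [10,20) fires=4
i=9 t=24 v=2: → [20,30); WM=23
i=10 t=27 v=5: → [20,30); WM=26
i=11 t=28 v=4: → [20,30); WM=27
i=12 t=26 v=6: → [20,30); WM=27
i=13 t=22 v=3: DROP (t<27-2); WM=27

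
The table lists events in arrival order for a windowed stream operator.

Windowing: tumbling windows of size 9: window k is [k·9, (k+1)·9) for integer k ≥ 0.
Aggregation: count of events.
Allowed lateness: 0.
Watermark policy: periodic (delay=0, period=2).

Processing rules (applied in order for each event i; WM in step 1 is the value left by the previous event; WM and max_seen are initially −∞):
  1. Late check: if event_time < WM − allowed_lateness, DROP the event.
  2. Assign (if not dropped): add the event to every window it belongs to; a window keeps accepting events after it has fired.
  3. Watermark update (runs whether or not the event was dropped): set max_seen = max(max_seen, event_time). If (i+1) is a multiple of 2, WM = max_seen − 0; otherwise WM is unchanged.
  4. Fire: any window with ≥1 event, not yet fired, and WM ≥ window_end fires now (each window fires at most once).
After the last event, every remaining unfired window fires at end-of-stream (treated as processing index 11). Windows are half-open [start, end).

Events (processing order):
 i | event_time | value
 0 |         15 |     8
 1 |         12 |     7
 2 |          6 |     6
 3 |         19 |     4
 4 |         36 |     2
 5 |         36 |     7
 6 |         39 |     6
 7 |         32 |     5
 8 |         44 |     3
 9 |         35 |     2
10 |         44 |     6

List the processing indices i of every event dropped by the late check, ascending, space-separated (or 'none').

i=0 t=15 v=8: → [9,18); WM=−∞
i=1 t=12 v=7: → [9,18); WM=15
i=2 t=6 v=6: DROP (t<15-0); WM=15
i=3 t=19 v=4: → [18,27); WM=19; [9,18) fires=2
i=4 t=36 v=2: → [36,45); WM=19
i=5 t=36 v=7: → [36,45); WM=36; [18,27) fires=1
i=6 t=39 v=6: → [36,45); WM=36
i=7 t=32 v=5: DROP (t<36-0); WM=39
i=8 t=44 v=3: → [36,45); WM=39
i=9 t=35 v=2: DROP (t<39-0); WM=44
i=10 t=44 v=6: → [36,45); WM=44

2 7 9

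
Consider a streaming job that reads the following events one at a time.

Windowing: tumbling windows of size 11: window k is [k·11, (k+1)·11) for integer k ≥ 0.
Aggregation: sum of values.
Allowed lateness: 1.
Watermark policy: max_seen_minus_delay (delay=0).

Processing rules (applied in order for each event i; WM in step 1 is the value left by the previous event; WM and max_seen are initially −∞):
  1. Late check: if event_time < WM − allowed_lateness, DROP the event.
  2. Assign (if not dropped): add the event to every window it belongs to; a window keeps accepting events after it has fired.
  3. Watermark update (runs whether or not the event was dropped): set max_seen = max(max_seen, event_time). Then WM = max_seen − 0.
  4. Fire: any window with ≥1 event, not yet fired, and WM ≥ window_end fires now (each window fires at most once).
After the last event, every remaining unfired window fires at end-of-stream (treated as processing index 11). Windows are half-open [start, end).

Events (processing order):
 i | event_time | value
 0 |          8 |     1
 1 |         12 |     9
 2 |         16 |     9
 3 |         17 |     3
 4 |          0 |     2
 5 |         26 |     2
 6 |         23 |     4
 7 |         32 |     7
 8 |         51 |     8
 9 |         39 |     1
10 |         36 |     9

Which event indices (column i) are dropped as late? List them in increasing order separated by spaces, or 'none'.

4 6 9 10

i=0 t=8 v=1: → [0,11); WM=8
i=1 t=12 v=9: → [11,22); WM=12; [0,11) fires=1
i=2 t=16 v=9: → [11,22); WM=16
i=3 t=17 v=3: → [11,22); WM=17
i=4 t=0 v=2: DROP (t<17-1); WM=17
i=5 t=26 v=2: → [22,33); WM=26; [11,22) fires=21
i=6 t=23 v=4: DROP (t<26-1); WM=26
i=7 t=32 v=7: → [22,33); WM=32
i=8 t=51 v=8: → [44,55); WM=51; [22,33) fires=9
i=9 t=39 v=1: DROP (t<51-1); WM=51
i=10 t=36 v=9: DROP (t<51-1); WM=51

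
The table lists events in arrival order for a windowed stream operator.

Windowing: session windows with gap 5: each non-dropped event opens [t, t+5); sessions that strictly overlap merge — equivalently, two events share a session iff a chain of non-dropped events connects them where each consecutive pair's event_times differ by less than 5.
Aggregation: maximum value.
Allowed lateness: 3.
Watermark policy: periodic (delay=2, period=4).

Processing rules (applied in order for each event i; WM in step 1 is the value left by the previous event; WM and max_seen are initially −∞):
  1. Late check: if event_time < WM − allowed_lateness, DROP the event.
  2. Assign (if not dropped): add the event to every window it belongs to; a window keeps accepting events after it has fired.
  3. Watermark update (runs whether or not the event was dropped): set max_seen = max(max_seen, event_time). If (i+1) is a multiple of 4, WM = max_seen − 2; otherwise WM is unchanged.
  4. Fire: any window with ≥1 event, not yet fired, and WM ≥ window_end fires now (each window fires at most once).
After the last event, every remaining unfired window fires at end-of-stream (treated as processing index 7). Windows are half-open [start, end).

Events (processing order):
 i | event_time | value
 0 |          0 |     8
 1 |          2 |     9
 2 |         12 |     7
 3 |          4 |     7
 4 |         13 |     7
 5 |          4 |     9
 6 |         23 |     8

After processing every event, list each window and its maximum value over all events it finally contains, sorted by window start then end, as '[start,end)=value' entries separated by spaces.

[0,9)=9 [12,18)=7 [23,28)=8

i=0 t=0 v=8: → [0,5); WM=−∞
i=1 t=2 v=9: → [0,7); WM=−∞
i=2 t=12 v=7: → [12,17); WM=−∞
i=3 t=4 v=7: → [0,9); WM=10
i=4 t=13 v=7: → [12,18); WM=10
i=5 t=4 v=9: DROP (t<10-3); WM=10
i=6 t=23 v=8: → [23,28); WM=10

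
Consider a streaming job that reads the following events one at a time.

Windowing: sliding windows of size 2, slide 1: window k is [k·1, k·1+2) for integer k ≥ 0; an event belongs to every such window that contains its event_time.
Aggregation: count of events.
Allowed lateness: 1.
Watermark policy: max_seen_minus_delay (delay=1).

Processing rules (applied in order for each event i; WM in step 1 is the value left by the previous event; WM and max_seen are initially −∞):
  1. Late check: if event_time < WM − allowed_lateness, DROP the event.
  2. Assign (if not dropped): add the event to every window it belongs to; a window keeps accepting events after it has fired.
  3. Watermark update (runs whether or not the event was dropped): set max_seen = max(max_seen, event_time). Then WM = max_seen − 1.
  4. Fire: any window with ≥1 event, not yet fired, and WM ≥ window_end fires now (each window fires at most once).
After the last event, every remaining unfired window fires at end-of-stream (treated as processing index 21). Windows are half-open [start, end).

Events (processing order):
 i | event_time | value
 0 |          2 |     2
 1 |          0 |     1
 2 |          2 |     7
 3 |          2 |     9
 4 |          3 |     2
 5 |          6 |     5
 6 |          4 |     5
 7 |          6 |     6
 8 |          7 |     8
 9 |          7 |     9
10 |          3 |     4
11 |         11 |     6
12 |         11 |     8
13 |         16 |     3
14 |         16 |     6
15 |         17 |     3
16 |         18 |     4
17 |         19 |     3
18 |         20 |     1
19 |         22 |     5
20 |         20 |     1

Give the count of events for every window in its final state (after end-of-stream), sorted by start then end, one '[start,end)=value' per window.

[0,2)=1 [1,3)=3 [2,4)=4 [3,5)=2 [4,6)=1 [5,7)=2 [6,8)=4 [7,9)=2 [10,12)=2 [11,13)=2 [15,17)=2 [16,18)=3 [17,19)=2 [18,20)=2 [19,21)=3 [20,22)=2 [21,23)=1 [22,24)=1

i=0 t=2 v=2: → [2,4),[1,3); WM=1
i=1 t=0 v=1: → [0,2); WM=1
i=2 t=2 v=7: → [2,4),[1,3); WM=1
i=3 t=2 v=9: → [2,4),[1,3); WM=1
i=4 t=3 v=2: → [3,5),[2,4); WM=2; [0,2) fires=1
i=5 t=6 v=5: → [6,8),[5,7); WM=5; [1,3) fires=3 [2,4) fires=4 [3,5) fires=1
i=6 t=4 v=5: → [4,6),[3,5); WM=5
i=7 t=6 v=6: → [6,8),[5,7); WM=5
i=8 t=7 v=8: → [7,9),[6,8); WM=6; [4,6) fires=1
i=9 t=7 v=9: → [7,9),[6,8); WM=6
i=10 t=3 v=4: DROP (t<6-1); WM=6
i=11 t=11 v=6: → [11,13),[10,12); WM=10; [5,7) fires=2 [6,8) fires=4 [7,9) fires=2
i=12 t=11 v=8: → [11,13),[10,12); WM=10
i=13 t=16 v=3: → [16,18),[15,17); WM=15; [10,12) fires=2 [11,13) fires=2
i=14 t=16 v=6: → [16,18),[15,17); WM=15
i=15 t=17 v=3: → [17,19),[16,18); WM=16
i=16 t=18 v=4: → [18,20),[17,19); WM=17; [15,17) fires=2
i=17 t=19 v=3: → [19,21),[18,20); WM=18; [16,18) fires=3
i=18 t=20 v=1: → [20,22),[19,21); WM=19; [17,19) fires=2
i=19 t=22 v=5: → [22,24),[21,23); WM=21; [18,20) fires=2 [19,21) fires=2
i=20 t=20 v=1: → [20,22),[19,21); WM=21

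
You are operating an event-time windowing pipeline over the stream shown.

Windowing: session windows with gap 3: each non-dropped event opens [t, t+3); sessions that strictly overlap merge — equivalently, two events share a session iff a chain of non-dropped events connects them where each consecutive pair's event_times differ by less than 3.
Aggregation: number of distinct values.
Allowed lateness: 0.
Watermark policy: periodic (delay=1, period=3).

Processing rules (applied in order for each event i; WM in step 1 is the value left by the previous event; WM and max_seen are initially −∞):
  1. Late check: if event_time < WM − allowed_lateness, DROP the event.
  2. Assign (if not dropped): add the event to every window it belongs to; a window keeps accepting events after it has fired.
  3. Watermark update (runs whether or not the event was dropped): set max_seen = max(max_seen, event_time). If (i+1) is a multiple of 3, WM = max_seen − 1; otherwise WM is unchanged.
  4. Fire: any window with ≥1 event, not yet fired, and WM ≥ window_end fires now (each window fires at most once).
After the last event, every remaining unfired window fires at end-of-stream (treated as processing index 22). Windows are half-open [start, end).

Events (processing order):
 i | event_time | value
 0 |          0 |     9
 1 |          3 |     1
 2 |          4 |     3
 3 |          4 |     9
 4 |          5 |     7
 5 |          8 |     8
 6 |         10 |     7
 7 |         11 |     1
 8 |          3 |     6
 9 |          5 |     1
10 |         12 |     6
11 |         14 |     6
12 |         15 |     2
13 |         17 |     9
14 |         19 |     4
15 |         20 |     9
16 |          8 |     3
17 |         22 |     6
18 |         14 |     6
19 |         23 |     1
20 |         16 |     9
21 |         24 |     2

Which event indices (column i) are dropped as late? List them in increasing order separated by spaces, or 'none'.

i=0 t=0 v=9: → [0,3); WM=−∞
i=1 t=3 v=1: → [3,6); WM=−∞
i=2 t=4 v=3: → [3,7); WM=3
i=3 t=4 v=9: → [3,7); WM=3
i=4 t=5 v=7: → [3,8); WM=3
i=5 t=8 v=8: → [8,11); WM=7
i=6 t=10 v=7: → [8,13); WM=7
i=7 t=11 v=1: → [8,14); WM=7
i=8 t=3 v=6: DROP (t<7-0); WM=10
i=9 t=5 v=1: DROP (t<10-0); WM=10
i=10 t=12 v=6: → [8,15); WM=10
i=11 t=14 v=6: → [8,17); WM=13
i=12 t=15 v=2: → [8,18); WM=13
i=13 t=17 v=9: → [8,20); WM=13
i=14 t=19 v=4: → [8,22); WM=18
i=15 t=20 v=9: → [8,23); WM=18
i=16 t=8 v=3: DROP (t<18-0); WM=18
i=17 t=22 v=6: → [8,25); WM=21
i=18 t=14 v=6: DROP (t<21-0); WM=21
i=19 t=23 v=1: → [8,26); WM=21
i=20 t=16 v=9: DROP (t<21-0); WM=22
i=21 t=24 v=2: → [8,27); WM=22

8 9 16 18 20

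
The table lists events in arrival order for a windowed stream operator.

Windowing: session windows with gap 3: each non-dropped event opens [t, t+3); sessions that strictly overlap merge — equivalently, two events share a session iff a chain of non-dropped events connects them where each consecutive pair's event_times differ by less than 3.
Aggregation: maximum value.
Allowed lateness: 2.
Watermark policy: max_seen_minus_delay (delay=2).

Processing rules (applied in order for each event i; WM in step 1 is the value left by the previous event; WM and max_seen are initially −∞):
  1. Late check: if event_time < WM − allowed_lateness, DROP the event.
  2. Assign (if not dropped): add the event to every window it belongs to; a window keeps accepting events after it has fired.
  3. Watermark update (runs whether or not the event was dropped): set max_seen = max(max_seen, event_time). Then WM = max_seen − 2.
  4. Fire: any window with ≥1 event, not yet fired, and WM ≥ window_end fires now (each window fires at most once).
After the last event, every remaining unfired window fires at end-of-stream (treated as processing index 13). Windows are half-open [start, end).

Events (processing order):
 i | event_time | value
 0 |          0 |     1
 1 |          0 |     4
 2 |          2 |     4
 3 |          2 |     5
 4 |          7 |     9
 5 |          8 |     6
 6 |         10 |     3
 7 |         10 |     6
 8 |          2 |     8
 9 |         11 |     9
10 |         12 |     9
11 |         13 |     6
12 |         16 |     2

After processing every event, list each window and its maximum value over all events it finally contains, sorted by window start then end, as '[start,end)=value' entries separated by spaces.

i=0 t=0 v=1: → [0,3); WM=-2
i=1 t=0 v=4: → [0,3); WM=-2
i=2 t=2 v=4: → [0,5); WM=0
i=3 t=2 v=5: → [0,5); WM=0
i=4 t=7 v=9: → [7,10); WM=5
i=5 t=8 v=6: → [7,11); WM=6
i=6 t=10 v=3: → [7,13); WM=8
i=7 t=10 v=6: → [7,13); WM=8
i=8 t=2 v=8: DROP (t<8-2); WM=8
i=9 t=11 v=9: → [7,14); WM=9
i=10 t=12 v=9: → [7,15); WM=10
i=11 t=13 v=6: → [7,16); WM=11
i=12 t=16 v=2: → [16,19); WM=14

[0,5)=5 [7,16)=9 [16,19)=2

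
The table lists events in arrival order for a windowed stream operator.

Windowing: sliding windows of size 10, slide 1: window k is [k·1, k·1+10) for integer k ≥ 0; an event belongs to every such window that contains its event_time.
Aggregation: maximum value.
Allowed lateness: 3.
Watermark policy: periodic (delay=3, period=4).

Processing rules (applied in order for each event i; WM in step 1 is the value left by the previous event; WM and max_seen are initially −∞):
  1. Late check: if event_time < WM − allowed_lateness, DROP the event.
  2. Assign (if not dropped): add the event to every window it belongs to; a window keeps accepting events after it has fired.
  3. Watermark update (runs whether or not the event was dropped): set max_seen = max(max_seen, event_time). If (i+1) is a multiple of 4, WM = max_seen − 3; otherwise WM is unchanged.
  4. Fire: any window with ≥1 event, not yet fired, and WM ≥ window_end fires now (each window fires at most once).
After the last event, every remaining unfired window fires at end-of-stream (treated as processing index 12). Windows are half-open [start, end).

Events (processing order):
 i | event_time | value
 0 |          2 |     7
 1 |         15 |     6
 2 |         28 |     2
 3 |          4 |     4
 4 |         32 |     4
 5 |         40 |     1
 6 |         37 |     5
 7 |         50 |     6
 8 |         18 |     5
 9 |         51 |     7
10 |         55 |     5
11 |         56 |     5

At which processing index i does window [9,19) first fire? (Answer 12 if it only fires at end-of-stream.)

3

i=0 t=2 v=7: → [2,12),[1,11),[0,10); WM=−∞
i=1 t=15 v=6: → [15,25),[14,24),[13,23),[12,22),[11,21),[10,20),[9,19),[8,18),[7,17),[6,16); WM=−∞
i=2 t=28 v=2: → [28,38),[27,37),[26,36),[25,35),[24,34),[23,33),[22,32),[21,31),[20,30),[19,29); WM=−∞
i=3 t=4 v=4: → [4,14),[3,13),[2,12),[1,11),[0,10); WM=25; [0,10) fires=7 [1,11) fires=7 [2,12) fires=7 [3,13) fires=4 [4,14) fires=4 [6,16) fires=6 [7,17) fires=6 [8,18) fires=6 [9,19) fires=6 [10,20) fires=6 [11,21) fires=6 [12,22) fires=6 [13,23) fires=6 [14,24) fires=6 [15,25) fires=6
i=4 t=32 v=4: → [32,42),[31,41),[30,40),[29,39),[28,38),[27,37),[26,36),[25,35),[24,34),[23,33); WM=25
i=5 t=40 v=1: → [40,50),[39,49),[38,48),[37,47),[36,46),[35,45),[34,44),[33,43),[32,42),[31,41); WM=25
i=6 t=37 v=5: → [37,47),[36,46),[35,45),[34,44),[33,43),[32,42),[31,41),[30,40),[29,39),[28,38); WM=25
i=7 t=50 v=6: → [50,60),[49,59),[48,58),[47,57),[46,56),[45,55),[44,54),[43,53),[42,52),[41,51); WM=47; [19,29) fires=2 [20,30) fires=2 [21,31) fires=2 [22,32) fires=2 [23,33) fires=4 [24,34) fires=4 [25,35) fires=4 [26,36) fires=4 [27,37) fires=4 [28,38) fires=5 [29,39) fires=5 [30,40) fires=5 [31,41) fires=5 [32,42) fires=5 [33,43) fires=5 [34,44) fires=5 [35,45) fires=5 [36,46) fires=5 [37,47) fires=5
i=8 t=18 v=5: DROP (t<47-3); WM=47
i=9 t=51 v=7: → [51,61),[50,60),[49,59),[48,58),[47,57),[46,56),[45,55),[44,54),[43,53),[42,52); WM=47
i=10 t=55 v=5: → [55,65),[54,64),[53,63),[52,62),[51,61),[50,60),[49,59),[48,58),[47,57),[46,56); WM=47
i=11 t=56 v=5: → [56,66),[55,65),[54,64),[53,63),[52,62),[51,61),[50,60),[49,59),[48,58),[47,57); WM=53; [38,48) fires=1 [39,49) fires=1 [40,50) fires=1 [41,51) fires=6 [42,52) fires=7 [43,53) fires=7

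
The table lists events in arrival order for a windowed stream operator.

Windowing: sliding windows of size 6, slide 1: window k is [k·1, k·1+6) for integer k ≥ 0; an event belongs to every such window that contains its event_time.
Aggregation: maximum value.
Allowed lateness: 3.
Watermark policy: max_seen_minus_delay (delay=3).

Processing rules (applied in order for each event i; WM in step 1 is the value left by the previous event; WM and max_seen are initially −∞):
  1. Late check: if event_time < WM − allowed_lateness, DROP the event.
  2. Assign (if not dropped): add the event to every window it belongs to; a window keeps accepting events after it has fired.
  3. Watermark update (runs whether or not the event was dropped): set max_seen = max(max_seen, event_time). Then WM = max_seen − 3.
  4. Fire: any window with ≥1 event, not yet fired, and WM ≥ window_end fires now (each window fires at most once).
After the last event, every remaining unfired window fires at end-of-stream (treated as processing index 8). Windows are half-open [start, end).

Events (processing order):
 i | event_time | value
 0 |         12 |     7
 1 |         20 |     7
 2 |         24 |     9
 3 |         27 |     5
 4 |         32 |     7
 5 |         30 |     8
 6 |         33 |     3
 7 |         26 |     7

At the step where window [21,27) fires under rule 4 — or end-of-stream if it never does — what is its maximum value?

i=0 t=12 v=7: → [12,18),[11,17),[10,16),[9,15),[8,14),[7,13); WM=9
i=1 t=20 v=7: → [20,26),[19,25),[18,24),[17,23),[16,22),[15,21); WM=17; [7,13) fires=7 [8,14) fires=7 [9,15) fires=7 [10,16) fires=7 [11,17) fires=7
i=2 t=24 v=9: → [24,30),[23,29),[22,28),[21,27),[20,26),[19,25); WM=21; [12,18) fires=7 [15,21) fires=7
i=3 t=27 v=5: → [27,33),[26,32),[25,31),[24,30),[23,29),[22,28); WM=24; [16,22) fires=7 [17,23) fires=7 [18,24) fires=7
i=4 t=32 v=7: → [32,38),[31,37),[30,36),[29,35),[28,34),[27,33); WM=29; [19,25) fires=9 [20,26) fires=9 [21,27) fires=9 [22,28) fires=9 [23,29) fires=9
i=5 t=30 v=8: → [30,36),[29,35),[28,34),[27,33),[26,32),[25,31); WM=29
i=6 t=33 v=3: → [33,39),[32,38),[31,37),[30,36),[29,35),[28,34); WM=30; [24,30) fires=9
i=7 t=26 v=7: DROP (t<30-3); WM=30

9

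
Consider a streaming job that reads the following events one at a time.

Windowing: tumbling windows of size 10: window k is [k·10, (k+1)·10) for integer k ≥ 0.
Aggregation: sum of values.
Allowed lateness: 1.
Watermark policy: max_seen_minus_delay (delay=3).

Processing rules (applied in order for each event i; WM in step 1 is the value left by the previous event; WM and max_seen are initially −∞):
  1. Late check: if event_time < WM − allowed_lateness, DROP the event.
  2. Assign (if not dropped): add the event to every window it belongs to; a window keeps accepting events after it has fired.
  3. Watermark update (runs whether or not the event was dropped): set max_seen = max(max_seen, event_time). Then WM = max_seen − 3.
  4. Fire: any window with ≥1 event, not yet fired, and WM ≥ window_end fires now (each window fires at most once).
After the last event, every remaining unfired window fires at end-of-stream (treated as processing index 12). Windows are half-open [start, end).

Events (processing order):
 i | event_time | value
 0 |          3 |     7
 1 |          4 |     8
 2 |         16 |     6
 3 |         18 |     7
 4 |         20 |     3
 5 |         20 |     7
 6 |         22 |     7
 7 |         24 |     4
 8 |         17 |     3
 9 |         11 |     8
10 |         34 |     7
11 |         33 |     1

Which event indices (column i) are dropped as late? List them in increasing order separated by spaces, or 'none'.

8 9

i=0 t=3 v=7: → [0,10); WM=0
i=1 t=4 v=8: → [0,10); WM=1
i=2 t=16 v=6: → [10,20); WM=13; [0,10) fires=15
i=3 t=18 v=7: → [10,20); WM=15
i=4 t=20 v=3: → [20,30); WM=17
i=5 t=20 v=7: → [20,30); WM=17
i=6 t=22 v=7: → [20,30); WM=19
i=7 t=24 v=4: → [20,30); WM=21; [10,20) fires=13
i=8 t=17 v=3: DROP (t<21-1); WM=21
i=9 t=11 v=8: DROP (t<21-1); WM=21
i=10 t=34 v=7: → [30,40); WM=31; [20,30) fires=21
i=11 t=33 v=1: → [30,40); WM=31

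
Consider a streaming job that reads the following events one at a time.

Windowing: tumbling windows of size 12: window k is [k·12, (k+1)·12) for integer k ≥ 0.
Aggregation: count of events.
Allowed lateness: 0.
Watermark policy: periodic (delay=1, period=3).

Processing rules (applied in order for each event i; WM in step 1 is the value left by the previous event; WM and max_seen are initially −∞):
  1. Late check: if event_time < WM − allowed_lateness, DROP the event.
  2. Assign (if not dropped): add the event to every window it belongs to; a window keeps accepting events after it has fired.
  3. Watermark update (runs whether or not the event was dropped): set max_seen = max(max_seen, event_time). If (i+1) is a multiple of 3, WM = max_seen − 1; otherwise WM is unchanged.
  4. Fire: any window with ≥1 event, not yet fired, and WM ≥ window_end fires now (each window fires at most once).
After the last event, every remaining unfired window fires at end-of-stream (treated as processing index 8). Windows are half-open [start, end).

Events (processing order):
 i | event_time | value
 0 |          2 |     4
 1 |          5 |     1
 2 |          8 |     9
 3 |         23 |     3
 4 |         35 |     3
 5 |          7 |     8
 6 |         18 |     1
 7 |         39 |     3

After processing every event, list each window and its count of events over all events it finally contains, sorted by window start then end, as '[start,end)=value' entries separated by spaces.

i=0 t=2 v=4: → [0,12); WM=−∞
i=1 t=5 v=1: → [0,12); WM=−∞
i=2 t=8 v=9: → [0,12); WM=7
i=3 t=23 v=3: → [12,24); WM=7
i=4 t=35 v=3: → [24,36); WM=7
i=5 t=7 v=8: → [0,12); WM=34; [0,12) fires=4 [12,24) fires=1
i=6 t=18 v=1: DROP (t<34-0); WM=34
i=7 t=39 v=3: → [36,48); WM=34

[0,12)=4 [12,24)=1 [24,36)=1 [36,48)=1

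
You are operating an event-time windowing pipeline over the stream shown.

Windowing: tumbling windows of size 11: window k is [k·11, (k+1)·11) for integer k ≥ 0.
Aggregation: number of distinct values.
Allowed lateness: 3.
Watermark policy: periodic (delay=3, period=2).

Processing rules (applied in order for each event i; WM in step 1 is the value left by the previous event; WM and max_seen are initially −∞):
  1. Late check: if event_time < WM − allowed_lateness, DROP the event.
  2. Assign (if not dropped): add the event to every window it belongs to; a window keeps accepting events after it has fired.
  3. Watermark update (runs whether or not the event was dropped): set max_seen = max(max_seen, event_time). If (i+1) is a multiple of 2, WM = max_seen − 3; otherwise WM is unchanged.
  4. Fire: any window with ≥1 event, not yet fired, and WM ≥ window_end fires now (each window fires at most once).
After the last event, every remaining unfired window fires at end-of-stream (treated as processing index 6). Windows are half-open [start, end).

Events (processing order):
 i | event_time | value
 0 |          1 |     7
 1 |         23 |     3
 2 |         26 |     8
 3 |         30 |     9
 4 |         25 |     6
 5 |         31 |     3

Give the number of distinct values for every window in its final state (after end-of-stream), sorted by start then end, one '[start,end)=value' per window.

i=0 t=1 v=7: → [0,11); WM=−∞
i=1 t=23 v=3: → [22,33); WM=20; [0,11) fires=1
i=2 t=26 v=8: → [22,33); WM=20
i=3 t=30 v=9: → [22,33); WM=27
i=4 t=25 v=6: → [22,33); WM=27
i=5 t=31 v=3: → [22,33); WM=28

[0,11)=1 [22,33)=4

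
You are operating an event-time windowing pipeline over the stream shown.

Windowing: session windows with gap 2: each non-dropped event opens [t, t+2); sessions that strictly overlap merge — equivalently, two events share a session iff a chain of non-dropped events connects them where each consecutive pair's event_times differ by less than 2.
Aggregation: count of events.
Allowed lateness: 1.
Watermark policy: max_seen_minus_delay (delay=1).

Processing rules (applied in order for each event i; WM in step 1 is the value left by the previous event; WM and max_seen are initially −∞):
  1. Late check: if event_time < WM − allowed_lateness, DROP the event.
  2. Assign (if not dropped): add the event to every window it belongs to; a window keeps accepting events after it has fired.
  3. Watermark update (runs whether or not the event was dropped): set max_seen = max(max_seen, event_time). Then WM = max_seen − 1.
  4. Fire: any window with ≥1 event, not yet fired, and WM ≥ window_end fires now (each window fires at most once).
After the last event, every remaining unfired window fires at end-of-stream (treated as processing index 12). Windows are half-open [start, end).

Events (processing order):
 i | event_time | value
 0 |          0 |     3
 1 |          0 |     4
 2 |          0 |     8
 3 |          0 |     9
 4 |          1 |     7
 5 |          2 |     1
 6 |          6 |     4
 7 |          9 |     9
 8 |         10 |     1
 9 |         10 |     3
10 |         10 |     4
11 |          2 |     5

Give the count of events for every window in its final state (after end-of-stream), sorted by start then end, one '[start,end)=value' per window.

i=0 t=0 v=3: → [0,2); WM=-1
i=1 t=0 v=4: → [0,2); WM=-1
i=2 t=0 v=8: → [0,2); WM=-1
i=3 t=0 v=9: → [0,2); WM=-1
i=4 t=1 v=7: → [0,3); WM=0
i=5 t=2 v=1: → [0,4); WM=1
i=6 t=6 v=4: → [6,8); WM=5
i=7 t=9 v=9: → [9,11); WM=8
i=8 t=10 v=1: → [9,12); WM=9
i=9 t=10 v=3: → [9,12); WM=9
i=10 t=10 v=4: → [9,12); WM=9
i=11 t=2 v=5: DROP (t<9-1); WM=9

[0,4)=6 [6,8)=1 [9,12)=4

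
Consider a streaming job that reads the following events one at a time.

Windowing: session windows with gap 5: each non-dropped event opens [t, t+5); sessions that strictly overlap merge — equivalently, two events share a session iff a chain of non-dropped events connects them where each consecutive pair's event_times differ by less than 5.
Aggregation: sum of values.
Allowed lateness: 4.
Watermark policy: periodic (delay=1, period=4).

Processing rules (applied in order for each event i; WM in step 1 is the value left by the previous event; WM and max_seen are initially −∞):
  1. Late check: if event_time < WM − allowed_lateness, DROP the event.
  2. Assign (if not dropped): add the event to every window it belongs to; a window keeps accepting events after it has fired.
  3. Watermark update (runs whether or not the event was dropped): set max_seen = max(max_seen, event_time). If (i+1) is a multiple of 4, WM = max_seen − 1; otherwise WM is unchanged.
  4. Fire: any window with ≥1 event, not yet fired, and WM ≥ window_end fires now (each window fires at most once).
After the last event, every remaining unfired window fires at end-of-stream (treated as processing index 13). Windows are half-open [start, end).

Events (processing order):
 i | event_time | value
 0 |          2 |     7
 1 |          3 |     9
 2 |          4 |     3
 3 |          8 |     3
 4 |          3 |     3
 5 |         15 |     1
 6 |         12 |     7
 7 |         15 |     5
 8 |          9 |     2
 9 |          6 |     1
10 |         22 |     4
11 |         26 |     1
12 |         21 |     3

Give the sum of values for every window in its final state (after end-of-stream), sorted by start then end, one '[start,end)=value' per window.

i=0 t=2 v=7: → [2,7); WM=−∞
i=1 t=3 v=9: → [2,8); WM=−∞
i=2 t=4 v=3: → [2,9); WM=−∞
i=3 t=8 v=3: → [2,13); WM=7
i=4 t=3 v=3: → [2,13); WM=7
i=5 t=15 v=1: → [15,20); WM=7
i=6 t=12 v=7: → [2,20); WM=7
i=7 t=15 v=5: → [2,20); WM=14
i=8 t=9 v=2: DROP (t<14-4); WM=14
i=9 t=6 v=1: DROP (t<14-4); WM=14
i=10 t=22 v=4: → [22,27); WM=14
i=11 t=26 v=1: → [22,31); WM=25
i=12 t=21 v=3: → [21,31); WM=25

[2,20)=38 [21,31)=8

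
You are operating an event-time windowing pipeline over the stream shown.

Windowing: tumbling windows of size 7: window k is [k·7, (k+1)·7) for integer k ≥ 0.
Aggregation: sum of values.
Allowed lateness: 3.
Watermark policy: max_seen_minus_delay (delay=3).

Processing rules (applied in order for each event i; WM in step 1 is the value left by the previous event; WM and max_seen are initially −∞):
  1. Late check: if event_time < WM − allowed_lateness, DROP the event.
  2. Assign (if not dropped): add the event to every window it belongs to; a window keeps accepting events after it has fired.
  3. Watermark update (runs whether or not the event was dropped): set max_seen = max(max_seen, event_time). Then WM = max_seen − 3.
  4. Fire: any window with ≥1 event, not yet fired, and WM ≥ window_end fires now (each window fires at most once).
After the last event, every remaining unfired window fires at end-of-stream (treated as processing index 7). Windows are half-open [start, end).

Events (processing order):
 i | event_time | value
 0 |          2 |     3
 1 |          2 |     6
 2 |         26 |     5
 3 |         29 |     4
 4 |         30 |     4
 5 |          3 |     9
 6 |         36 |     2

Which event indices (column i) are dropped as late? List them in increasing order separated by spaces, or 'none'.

i=0 t=2 v=3: → [0,7); WM=-1
i=1 t=2 v=6: → [0,7); WM=-1
i=2 t=26 v=5: → [21,28); WM=23; [0,7) fires=9
i=3 t=29 v=4: → [28,35); WM=26
i=4 t=30 v=4: → [28,35); WM=27
i=5 t=3 v=9: DROP (t<27-3); WM=27
i=6 t=36 v=2: → [35,42); WM=33; [21,28) fires=5

5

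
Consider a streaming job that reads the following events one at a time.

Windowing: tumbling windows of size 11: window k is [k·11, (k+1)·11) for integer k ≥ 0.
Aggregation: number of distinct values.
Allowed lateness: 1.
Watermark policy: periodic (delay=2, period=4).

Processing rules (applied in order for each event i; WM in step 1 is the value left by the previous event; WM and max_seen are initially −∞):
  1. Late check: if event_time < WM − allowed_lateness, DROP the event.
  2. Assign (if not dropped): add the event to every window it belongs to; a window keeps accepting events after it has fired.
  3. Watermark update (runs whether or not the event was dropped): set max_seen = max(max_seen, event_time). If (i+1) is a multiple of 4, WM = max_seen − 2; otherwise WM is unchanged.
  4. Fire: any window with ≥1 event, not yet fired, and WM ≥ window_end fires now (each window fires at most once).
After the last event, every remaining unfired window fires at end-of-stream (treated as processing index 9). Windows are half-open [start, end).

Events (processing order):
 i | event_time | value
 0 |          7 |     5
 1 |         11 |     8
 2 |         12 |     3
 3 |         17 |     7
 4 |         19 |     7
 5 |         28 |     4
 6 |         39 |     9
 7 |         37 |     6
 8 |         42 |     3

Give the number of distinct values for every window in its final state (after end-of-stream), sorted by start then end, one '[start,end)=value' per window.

i=0 t=7 v=5: → [0,11); WM=−∞
i=1 t=11 v=8: → [11,22); WM=−∞
i=2 t=12 v=3: → [11,22); WM=−∞
i=3 t=17 v=7: → [11,22); WM=15; [0,11) fires=1
i=4 t=19 v=7: → [11,22); WM=15
i=5 t=28 v=4: → [22,33); WM=15
i=6 t=39 v=9: → [33,44); WM=15
i=7 t=37 v=6: → [33,44); WM=37; [11,22) fires=3 [22,33) fires=1
i=8 t=42 v=3: → [33,44); WM=37

[0,11)=1 [11,22)=3 [22,33)=1 [33,44)=3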